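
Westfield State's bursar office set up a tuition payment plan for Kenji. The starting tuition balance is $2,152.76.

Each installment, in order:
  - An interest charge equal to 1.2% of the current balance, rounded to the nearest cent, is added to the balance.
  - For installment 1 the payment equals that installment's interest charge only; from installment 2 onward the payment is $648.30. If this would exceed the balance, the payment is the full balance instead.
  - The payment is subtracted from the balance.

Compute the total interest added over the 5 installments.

Installment 1: $2,152.76 +$25.83 interest = $2,178.59; pay $25.83 → $2,152.76
Installment 2: $2,152.76 +$25.83 interest = $2,178.59; pay $648.30 → $1,530.29
Installment 3: $1,530.29 +$18.36 interest = $1,548.65; pay $648.30 → $900.35
Installment 4: $900.35 +$10.80 interest = $911.15; pay $648.30 → $262.85
Installment 5: $262.85 +$3.15 interest = $266.00; pay $266.00 → $0.00
Total interest: $25.83 + $25.83 + $18.36 + $10.80 + $3.15 = $83.97

$83.97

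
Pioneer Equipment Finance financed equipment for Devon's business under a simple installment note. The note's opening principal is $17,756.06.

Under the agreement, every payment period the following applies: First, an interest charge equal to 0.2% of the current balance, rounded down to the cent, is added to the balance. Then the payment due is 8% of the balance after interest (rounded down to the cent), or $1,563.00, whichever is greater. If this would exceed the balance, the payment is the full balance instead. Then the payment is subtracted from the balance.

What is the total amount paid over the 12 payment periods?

$17,979.16

Payment period 1: opening $17,756.06; interest $35.51 → $17,791.57; payment $1,563.00; balance $16,228.57
Payment period 2: opening $16,228.57; interest $32.45 → $16,261.02; payment $1,563.00; balance $14,698.02
Payment period 3: opening $14,698.02; interest $29.39 → $14,727.41; payment $1,563.00; balance $13,164.41
Payment period 4: opening $13,164.41; interest $26.32 → $13,190.73; payment $1,563.00; balance $11,627.73
Payment period 5: opening $11,627.73; interest $23.25 → $11,650.98; payment $1,563.00; balance $10,087.98
Payment period 6: opening $10,087.98; interest $20.17 → $10,108.15; payment $1,563.00; balance $8,545.15
Payment period 7: opening $8,545.15; interest $17.09 → $8,562.24; payment $1,563.00; balance $6,999.24
Payment period 8: opening $6,999.24; interest $13.99 → $7,013.23; payment $1,563.00; balance $5,450.23
Payment period 9: opening $5,450.23; interest $10.90 → $5,461.13; payment $1,563.00; balance $3,898.13
Payment period 10: opening $3,898.13; interest $7.79 → $3,905.92; payment $1,563.00; balance $2,342.92
Payment period 11: opening $2,342.92; interest $4.68 → $2,347.60; payment $1,563.00; balance $784.60
Payment period 12: opening $784.60; interest $1.56 → $786.16; payment $786.16; balance $0.00
Total paid: $17,979.16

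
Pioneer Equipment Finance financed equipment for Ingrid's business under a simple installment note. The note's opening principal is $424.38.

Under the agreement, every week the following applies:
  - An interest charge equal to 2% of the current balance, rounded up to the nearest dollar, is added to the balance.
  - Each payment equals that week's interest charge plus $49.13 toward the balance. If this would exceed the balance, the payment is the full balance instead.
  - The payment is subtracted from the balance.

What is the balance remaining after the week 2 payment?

$326.12

Week 1: $424.38 +$9.00 interest = $433.38; pay $58.13 → $375.25
Week 2: $375.25 +$8.00 interest = $383.25; pay $57.13 → $326.12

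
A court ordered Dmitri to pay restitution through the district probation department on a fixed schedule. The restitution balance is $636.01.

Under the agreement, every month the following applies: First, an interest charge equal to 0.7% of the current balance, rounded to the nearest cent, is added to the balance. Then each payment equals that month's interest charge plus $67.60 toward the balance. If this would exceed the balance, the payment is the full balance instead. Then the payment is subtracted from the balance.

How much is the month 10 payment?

$27.80

Month 1: $636.01 +$4.45 interest = $640.46; pay $72.05 → $568.41
Month 2: $568.41 +$3.98 interest = $572.39; pay $71.58 → $500.81
Month 3: $500.81 +$3.51 interest = $504.32; pay $71.11 → $433.21
Month 4: $433.21 +$3.03 interest = $436.24; pay $70.63 → $365.61
Month 5: $365.61 +$2.56 interest = $368.17; pay $70.16 → $298.01
Month 6: $298.01 +$2.09 interest = $300.10; pay $69.69 → $230.41
Month 7: $230.41 +$1.61 interest = $232.02; pay $69.21 → $162.81
Month 8: $162.81 +$1.14 interest = $163.95; pay $68.74 → $95.21
Month 9: $95.21 +$0.67 interest = $95.88; pay $68.27 → $27.61
Month 10: $27.61 +$0.19 interest = $27.80; pay $27.80 → $0.00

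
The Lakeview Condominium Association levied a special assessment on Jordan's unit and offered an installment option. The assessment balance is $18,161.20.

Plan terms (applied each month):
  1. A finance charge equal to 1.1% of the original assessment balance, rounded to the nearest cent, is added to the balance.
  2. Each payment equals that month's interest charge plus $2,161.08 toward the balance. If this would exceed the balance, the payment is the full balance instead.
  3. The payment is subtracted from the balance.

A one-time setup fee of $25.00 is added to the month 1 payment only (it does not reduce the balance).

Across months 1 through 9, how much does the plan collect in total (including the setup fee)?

$19,984.13

Month 1: $18,161.20 +$199.77 interest = $18,360.97; pay $2,360.85 (+ $25.00 fee) → $16,000.12
Month 2: $16,000.12 +$199.77 interest = $16,199.89; pay $2,360.85 → $13,839.04
Month 3: $13,839.04 +$199.77 interest = $14,038.81; pay $2,360.85 → $11,677.96
Month 4: $11,677.96 +$199.77 interest = $11,877.73; pay $2,360.85 → $9,516.88
Month 5: $9,516.88 +$199.77 interest = $9,716.65; pay $2,360.85 → $7,355.80
Month 6: $7,355.80 +$199.77 interest = $7,555.57; pay $2,360.85 → $5,194.72
Month 7: $5,194.72 +$199.77 interest = $5,394.49; pay $2,360.85 → $3,033.64
Month 8: $3,033.64 +$199.77 interest = $3,233.41; pay $2,360.85 → $872.56
Month 9: $872.56 +$199.77 interest = $1,072.33; pay $1,072.33 → $0.00
Total paid: $19,984.13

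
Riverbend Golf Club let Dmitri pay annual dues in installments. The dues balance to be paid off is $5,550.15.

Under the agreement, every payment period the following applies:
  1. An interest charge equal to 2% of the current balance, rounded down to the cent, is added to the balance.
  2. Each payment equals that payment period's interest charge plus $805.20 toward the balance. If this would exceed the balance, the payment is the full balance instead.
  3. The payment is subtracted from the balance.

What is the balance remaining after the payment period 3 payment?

$3,134.55

Payment period 1: $5,550.15 +$111.00 interest = $5,661.15; pay $916.20 → $4,744.95
Payment period 2: $4,744.95 +$94.89 interest = $4,839.84; pay $900.09 → $3,939.75
Payment period 3: $3,939.75 +$78.79 interest = $4,018.54; pay $883.99 → $3,134.55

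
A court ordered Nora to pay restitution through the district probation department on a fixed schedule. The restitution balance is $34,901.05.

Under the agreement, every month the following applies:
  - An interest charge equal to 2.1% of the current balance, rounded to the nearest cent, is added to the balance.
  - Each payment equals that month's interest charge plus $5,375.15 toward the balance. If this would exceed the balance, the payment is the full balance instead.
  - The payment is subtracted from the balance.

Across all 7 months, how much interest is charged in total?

$2,760.01

Month 1: $34,901.05 +$732.92 interest = $35,633.97; pay $6,108.07 → $29,525.90
Month 2: $29,525.90 +$620.04 interest = $30,145.94; pay $5,995.19 → $24,150.75
Month 3: $24,150.75 +$507.17 interest = $24,657.92; pay $5,882.32 → $18,775.60
Month 4: $18,775.60 +$394.29 interest = $19,169.89; pay $5,769.44 → $13,400.45
Month 5: $13,400.45 +$281.41 interest = $13,681.86; pay $5,656.56 → $8,025.30
Month 6: $8,025.30 +$168.53 interest = $8,193.83; pay $5,543.68 → $2,650.15
Month 7: $2,650.15 +$55.65 interest = $2,705.80; pay $2,705.80 → $0.00
Total interest: $732.92 + $620.04 + $507.17 + $394.29 + $281.41 + $168.53 + $55.65 = $2,760.01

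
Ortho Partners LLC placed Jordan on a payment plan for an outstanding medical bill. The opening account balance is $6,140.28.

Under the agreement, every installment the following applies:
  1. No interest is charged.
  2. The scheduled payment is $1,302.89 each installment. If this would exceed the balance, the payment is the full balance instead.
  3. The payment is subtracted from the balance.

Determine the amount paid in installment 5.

Installment 1: opening $6,140.28; payment $1,302.89; balance $4,837.39
Installment 2: opening $4,837.39; payment $1,302.89; balance $3,534.50
Installment 3: opening $3,534.50; payment $1,302.89; balance $2,231.61
Installment 4: opening $2,231.61; payment $1,302.89; balance $928.72
Installment 5: opening $928.72; payment $928.72; balance $0.00

$928.72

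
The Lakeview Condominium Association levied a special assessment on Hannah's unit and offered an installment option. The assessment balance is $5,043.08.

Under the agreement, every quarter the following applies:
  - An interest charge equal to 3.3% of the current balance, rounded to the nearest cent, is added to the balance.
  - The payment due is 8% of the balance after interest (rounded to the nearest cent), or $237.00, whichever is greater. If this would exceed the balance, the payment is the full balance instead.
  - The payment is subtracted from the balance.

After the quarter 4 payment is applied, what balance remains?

Quarter 1: $5,043.08 +$166.42 interest = $5,209.50; pay $416.76 → $4,792.74
Quarter 2: $4,792.74 +$158.16 interest = $4,950.90; pay $396.07 → $4,554.83
Quarter 3: $4,554.83 +$150.31 interest = $4,705.14; pay $376.41 → $4,328.73
Quarter 4: $4,328.73 +$142.85 interest = $4,471.58; pay $357.73 → $4,113.85

$4,113.85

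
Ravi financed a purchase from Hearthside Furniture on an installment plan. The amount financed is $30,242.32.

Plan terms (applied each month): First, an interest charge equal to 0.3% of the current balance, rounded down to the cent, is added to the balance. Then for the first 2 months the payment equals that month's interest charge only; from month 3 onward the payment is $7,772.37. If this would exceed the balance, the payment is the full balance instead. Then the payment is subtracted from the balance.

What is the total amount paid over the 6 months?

Month 1: opening $30,242.32; interest $90.72 → $30,333.04; payment $90.72; balance $30,242.32
Month 2: opening $30,242.32; interest $90.72 → $30,333.04; payment $90.72; balance $30,242.32
Month 3: opening $30,242.32; interest $90.72 → $30,333.04; payment $7,772.37; balance $22,560.67
Month 4: opening $22,560.67; interest $67.68 → $22,628.35; payment $7,772.37; balance $14,855.98
Month 5: opening $14,855.98; interest $44.56 → $14,900.54; payment $7,772.37; balance $7,128.17
Month 6: opening $7,128.17; interest $21.38 → $7,149.55; payment $7,149.55; balance $0.00
Total paid: $30,648.10

$30,648.10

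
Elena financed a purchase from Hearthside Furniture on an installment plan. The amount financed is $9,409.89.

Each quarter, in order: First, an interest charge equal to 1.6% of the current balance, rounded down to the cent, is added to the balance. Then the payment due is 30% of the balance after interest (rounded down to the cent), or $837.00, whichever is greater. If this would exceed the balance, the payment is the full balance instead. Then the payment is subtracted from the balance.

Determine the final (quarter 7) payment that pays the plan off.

$810.43

# | Opening | Interest | Payment | End bal
1 | $9,409.89 | $150.55 | $2,868.13 | $6,692.31
2 | $6,692.31 | $107.07 | $2,039.81 | $4,759.57
3 | $4,759.57 | $76.15 | $1,450.71 | $3,385.01
4 | $3,385.01 | $54.16 | $1,031.75 | $2,407.42
5 | $2,407.42 | $38.51 | $837.00 | $1,608.93
6 | $1,608.93 | $25.74 | $837.00 | $797.67
7 | $797.67 | $12.76 | $810.43 | $0.00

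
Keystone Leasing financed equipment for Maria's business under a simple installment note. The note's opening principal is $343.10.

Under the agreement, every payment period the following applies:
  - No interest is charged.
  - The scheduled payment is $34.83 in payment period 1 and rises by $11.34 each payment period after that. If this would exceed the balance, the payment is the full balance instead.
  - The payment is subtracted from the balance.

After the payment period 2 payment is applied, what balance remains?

$262.10

Payment period 1: $343.10 − $34.83 → $308.27
Payment period 2: $308.27 − $46.17 → $262.10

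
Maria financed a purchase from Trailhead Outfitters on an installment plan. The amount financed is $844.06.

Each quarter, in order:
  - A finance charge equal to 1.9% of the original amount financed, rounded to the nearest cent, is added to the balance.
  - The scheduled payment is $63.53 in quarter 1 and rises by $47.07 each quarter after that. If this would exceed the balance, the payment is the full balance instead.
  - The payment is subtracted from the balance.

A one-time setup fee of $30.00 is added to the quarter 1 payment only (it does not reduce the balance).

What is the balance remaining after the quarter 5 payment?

$135.91

Quarter 1: $844.06 +$16.04 interest = $860.10; pay $63.53 (+ $30.00 fee) → $796.57
Quarter 2: $796.57 +$16.04 interest = $812.61; pay $110.60 → $702.01
Quarter 3: $702.01 +$16.04 interest = $718.05; pay $157.67 → $560.38
Quarter 4: $560.38 +$16.04 interest = $576.42; pay $204.74 → $371.68
Quarter 5: $371.68 +$16.04 interest = $387.72; pay $251.81 → $135.91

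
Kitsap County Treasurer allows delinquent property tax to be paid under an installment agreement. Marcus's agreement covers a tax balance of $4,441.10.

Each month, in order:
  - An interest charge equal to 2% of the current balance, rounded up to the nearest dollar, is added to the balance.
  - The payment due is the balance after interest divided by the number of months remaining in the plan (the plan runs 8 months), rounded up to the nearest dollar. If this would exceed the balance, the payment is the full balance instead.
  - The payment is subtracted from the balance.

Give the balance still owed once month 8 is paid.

Month 1: $4,441.10 +$89.00 interest = $4,530.10; pay $567.00 → $3,963.10
Month 2: $3,963.10 +$80.00 interest = $4,043.10; pay $578.00 → $3,465.10
Month 3: $3,465.10 +$70.00 interest = $3,535.10; pay $590.00 → $2,945.10
Month 4: $2,945.10 +$59.00 interest = $3,004.10; pay $601.00 → $2,403.10
Month 5: $2,403.10 +$49.00 interest = $2,452.10; pay $614.00 → $1,838.10
Month 6: $1,838.10 +$37.00 interest = $1,875.10; pay $626.00 → $1,249.10
Month 7: $1,249.10 +$25.00 interest = $1,274.10; pay $638.00 → $636.10
Month 8: $636.10 +$13.00 interest = $649.10; pay $649.10 → $0.00

$0.00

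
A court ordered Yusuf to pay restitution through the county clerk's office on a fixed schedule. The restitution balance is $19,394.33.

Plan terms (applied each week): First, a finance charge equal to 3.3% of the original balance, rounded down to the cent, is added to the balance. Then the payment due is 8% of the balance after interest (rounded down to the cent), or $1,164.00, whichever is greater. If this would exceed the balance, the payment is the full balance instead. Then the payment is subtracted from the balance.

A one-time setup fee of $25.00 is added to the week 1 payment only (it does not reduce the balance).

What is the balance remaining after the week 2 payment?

$17,545.89

# | Opening | Interest | Payment | Fee | End bal
1 | $19,394.33 | $640.01 | $1,602.74 | $25.00 | $18,431.60
2 | $18,431.60 | $640.01 | $1,525.72 | — | $17,545.89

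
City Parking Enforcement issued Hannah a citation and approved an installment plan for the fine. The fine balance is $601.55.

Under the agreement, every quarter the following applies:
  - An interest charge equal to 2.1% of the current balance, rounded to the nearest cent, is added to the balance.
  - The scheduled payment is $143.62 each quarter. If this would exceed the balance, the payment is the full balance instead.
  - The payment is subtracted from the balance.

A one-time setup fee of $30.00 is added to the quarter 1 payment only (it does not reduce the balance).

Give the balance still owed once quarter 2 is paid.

$336.82

Quarter 1: opening $601.55; interest $12.63 → $614.18; payment $143.62 (+ $30.00 fee); balance $470.56
Quarter 2: opening $470.56; interest $9.88 → $480.44; payment $143.62; balance $336.82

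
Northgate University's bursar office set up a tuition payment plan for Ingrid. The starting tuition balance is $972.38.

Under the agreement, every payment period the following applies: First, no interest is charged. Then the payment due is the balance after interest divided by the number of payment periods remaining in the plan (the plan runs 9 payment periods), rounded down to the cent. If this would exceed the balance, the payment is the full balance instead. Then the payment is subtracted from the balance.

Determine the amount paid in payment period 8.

$108.05

Payment period 1: opening $972.38; payment $108.04; balance $864.34
Payment period 2: opening $864.34; payment $108.04; balance $756.30
Payment period 3: opening $756.30; payment $108.04; balance $648.26
Payment period 4: opening $648.26; payment $108.04; balance $540.22
Payment period 5: opening $540.22; payment $108.04; balance $432.18
Payment period 6: opening $432.18; payment $108.04; balance $324.14
Payment period 7: opening $324.14; payment $108.04; balance $216.10
Payment period 8: opening $216.10; payment $108.05; balance $108.05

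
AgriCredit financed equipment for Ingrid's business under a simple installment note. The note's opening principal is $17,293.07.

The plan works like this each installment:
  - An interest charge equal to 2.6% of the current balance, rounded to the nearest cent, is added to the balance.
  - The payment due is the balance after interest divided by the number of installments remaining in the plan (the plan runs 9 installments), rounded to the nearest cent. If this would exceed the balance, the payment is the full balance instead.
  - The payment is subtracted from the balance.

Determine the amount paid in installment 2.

$2,022.67

Installment 1: opening $17,293.07; interest $449.62 → $17,742.69; payment $1,971.41; balance $15,771.28
Installment 2: opening $15,771.28; interest $410.05 → $16,181.33; payment $2,022.67; balance $14,158.66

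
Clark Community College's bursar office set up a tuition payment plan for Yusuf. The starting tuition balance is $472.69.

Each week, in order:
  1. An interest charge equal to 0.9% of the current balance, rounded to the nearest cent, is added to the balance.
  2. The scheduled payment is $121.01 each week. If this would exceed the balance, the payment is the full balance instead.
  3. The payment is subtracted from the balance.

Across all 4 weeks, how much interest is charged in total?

Week 1: opening $472.69; interest $4.25 → $476.94; payment $121.01; balance $355.93
Week 2: opening $355.93; interest $3.20 → $359.13; payment $121.01; balance $238.12
Week 3: opening $238.12; interest $2.14 → $240.26; payment $121.01; balance $119.25
Week 4: opening $119.25; interest $1.07 → $120.32; payment $120.32; balance $0.00
Total interest: $4.25 + $3.20 + $2.14 + $1.07 = $10.66

$10.66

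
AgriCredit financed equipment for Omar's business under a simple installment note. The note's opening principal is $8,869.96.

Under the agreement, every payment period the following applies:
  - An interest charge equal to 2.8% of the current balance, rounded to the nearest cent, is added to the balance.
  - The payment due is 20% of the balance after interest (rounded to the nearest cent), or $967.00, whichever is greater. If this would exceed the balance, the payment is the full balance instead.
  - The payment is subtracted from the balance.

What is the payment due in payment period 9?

$511.77

Payment period 1: $8,869.96 +$248.36 interest = $9,118.32; pay $1,823.66 → $7,294.66
Payment period 2: $7,294.66 +$204.25 interest = $7,498.91; pay $1,499.78 → $5,999.13
Payment period 3: $5,999.13 +$167.98 interest = $6,167.11; pay $1,233.42 → $4,933.69
Payment period 4: $4,933.69 +$138.14 interest = $5,071.83; pay $1,014.37 → $4,057.46
Payment period 5: $4,057.46 +$113.61 interest = $4,171.07; pay $967.00 → $3,204.07
Payment period 6: $3,204.07 +$89.71 interest = $3,293.78; pay $967.00 → $2,326.78
Payment period 7: $2,326.78 +$65.15 interest = $2,391.93; pay $967.00 → $1,424.93
Payment period 8: $1,424.93 +$39.90 interest = $1,464.83; pay $967.00 → $497.83
Payment period 9: $497.83 +$13.94 interest = $511.77; pay $511.77 → $0.00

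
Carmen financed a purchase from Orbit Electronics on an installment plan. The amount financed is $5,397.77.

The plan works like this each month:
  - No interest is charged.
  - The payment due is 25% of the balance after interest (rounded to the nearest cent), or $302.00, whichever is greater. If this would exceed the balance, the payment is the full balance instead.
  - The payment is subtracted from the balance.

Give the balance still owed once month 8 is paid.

Month 1: $5,397.77 − $1,349.44 → $4,048.33
Month 2: $4,048.33 − $1,012.08 → $3,036.25
Month 3: $3,036.25 − $759.06 → $2,277.19
Month 4: $2,277.19 − $569.30 → $1,707.89
Month 5: $1,707.89 − $426.97 → $1,280.92
Month 6: $1,280.92 − $320.23 → $960.69
Month 7: $960.69 − $302.00 → $658.69
Month 8: $658.69 − $302.00 → $356.69

$356.69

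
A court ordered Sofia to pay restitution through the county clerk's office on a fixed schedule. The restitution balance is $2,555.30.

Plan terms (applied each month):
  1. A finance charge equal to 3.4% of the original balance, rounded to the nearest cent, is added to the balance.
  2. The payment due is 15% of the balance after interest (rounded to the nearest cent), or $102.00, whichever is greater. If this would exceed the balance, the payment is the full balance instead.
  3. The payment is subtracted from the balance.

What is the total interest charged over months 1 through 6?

$521.28

Month 1: $2,555.30 +$86.88 interest = $2,642.18; pay $396.33 → $2,245.85
Month 2: $2,245.85 +$86.88 interest = $2,332.73; pay $349.91 → $1,982.82
Month 3: $1,982.82 +$86.88 interest = $2,069.70; pay $310.46 → $1,759.24
Month 4: $1,759.24 +$86.88 interest = $1,846.12; pay $276.92 → $1,569.20
Month 5: $1,569.20 +$86.88 interest = $1,656.08; pay $248.41 → $1,407.67
Month 6: $1,407.67 +$86.88 interest = $1,494.55; pay $224.18 → $1,270.37
Total interest: $86.88 + $86.88 + $86.88 + $86.88 + $86.88 + $86.88 = $521.28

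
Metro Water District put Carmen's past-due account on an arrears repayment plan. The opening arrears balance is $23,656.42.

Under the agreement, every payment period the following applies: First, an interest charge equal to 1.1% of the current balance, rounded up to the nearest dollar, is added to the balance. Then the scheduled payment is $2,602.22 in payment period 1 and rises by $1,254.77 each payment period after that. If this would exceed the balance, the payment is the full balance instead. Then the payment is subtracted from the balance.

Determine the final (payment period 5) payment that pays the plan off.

$6,623.92

Payment period 1: opening $23,656.42; interest $261.00 → $23,917.42; payment $2,602.22; balance $21,315.20
Payment period 2: opening $21,315.20; interest $235.00 → $21,550.20; payment $3,856.99; balance $17,693.21
Payment period 3: opening $17,693.21; interest $195.00 → $17,888.21; payment $5,111.76; balance $12,776.45
Payment period 4: opening $12,776.45; interest $141.00 → $12,917.45; payment $6,366.53; balance $6,550.92
Payment period 5: opening $6,550.92; interest $73.00 → $6,623.92; payment $6,623.92; balance $0.00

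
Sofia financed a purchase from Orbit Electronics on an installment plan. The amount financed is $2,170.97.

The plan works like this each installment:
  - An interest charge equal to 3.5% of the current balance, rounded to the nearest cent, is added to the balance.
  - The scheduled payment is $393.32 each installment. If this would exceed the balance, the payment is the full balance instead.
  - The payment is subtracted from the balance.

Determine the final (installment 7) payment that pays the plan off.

# | Opening | Interest | Payment | End bal
1 | $2,170.97 | $75.98 | $393.32 | $1,853.63
2 | $1,853.63 | $64.88 | $393.32 | $1,525.19
3 | $1,525.19 | $53.38 | $393.32 | $1,185.25
4 | $1,185.25 | $41.48 | $393.32 | $833.41
5 | $833.41 | $29.17 | $393.32 | $469.26
6 | $469.26 | $16.42 | $393.32 | $92.36
7 | $92.36 | $3.23 | $95.59 | $0.00

$95.59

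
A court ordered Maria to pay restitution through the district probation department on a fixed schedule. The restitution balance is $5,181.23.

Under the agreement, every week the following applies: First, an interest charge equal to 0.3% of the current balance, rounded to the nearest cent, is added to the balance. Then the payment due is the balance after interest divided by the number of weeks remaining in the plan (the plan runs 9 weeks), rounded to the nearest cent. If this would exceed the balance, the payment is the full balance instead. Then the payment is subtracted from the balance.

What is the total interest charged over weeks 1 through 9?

$78.35

Week 1: opening $5,181.23; interest $15.54 → $5,196.77; payment $577.42; balance $4,619.35
Week 2: opening $4,619.35; interest $13.86 → $4,633.21; payment $579.15; balance $4,054.06
Week 3: opening $4,054.06; interest $12.16 → $4,066.22; payment $580.89; balance $3,485.33
Week 4: opening $3,485.33; interest $10.46 → $3,495.79; payment $582.63; balance $2,913.16
Week 5: opening $2,913.16; interest $8.74 → $2,921.90; payment $584.38; balance $2,337.52
Week 6: opening $2,337.52; interest $7.01 → $2,344.53; payment $586.13; balance $1,758.40
Week 7: opening $1,758.40; interest $5.28 → $1,763.68; payment $587.89; balance $1,175.79
Week 8: opening $1,175.79; interest $3.53 → $1,179.32; payment $589.66; balance $589.66
Week 9: opening $589.66; interest $1.77 → $591.43; payment $591.43; balance $0.00
Total interest: $15.54 + $13.86 + $12.16 + $10.46 + $8.74 + $7.01 + $5.28 + $3.53 + $1.77 = $78.35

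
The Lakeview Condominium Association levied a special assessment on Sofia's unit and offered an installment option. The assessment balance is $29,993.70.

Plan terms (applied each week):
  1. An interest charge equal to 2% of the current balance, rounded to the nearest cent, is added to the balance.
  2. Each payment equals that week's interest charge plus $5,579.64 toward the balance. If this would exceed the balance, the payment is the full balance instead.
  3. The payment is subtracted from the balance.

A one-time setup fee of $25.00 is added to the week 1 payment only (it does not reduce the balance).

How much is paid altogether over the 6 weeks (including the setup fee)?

$31,944.05

Week 1: $29,993.70 +$599.87 interest = $30,593.57; pay $6,179.51 (+ $25.00 fee) → $24,414.06
Week 2: $24,414.06 +$488.28 interest = $24,902.34; pay $6,067.92 → $18,834.42
Week 3: $18,834.42 +$376.69 interest = $19,211.11; pay $5,956.33 → $13,254.78
Week 4: $13,254.78 +$265.10 interest = $13,519.88; pay $5,844.74 → $7,675.14
Week 5: $7,675.14 +$153.50 interest = $7,828.64; pay $5,733.14 → $2,095.50
Week 6: $2,095.50 +$41.91 interest = $2,137.41; pay $2,137.41 → $0.00
Total paid: $31,944.05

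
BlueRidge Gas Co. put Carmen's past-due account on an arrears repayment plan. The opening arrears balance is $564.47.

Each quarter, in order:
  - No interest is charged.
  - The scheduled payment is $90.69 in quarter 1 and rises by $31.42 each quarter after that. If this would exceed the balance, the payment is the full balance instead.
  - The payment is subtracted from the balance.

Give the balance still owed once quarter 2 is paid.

Quarter 1: opening $564.47; payment $90.69; balance $473.78
Quarter 2: opening $473.78; payment $122.11; balance $351.67

$351.67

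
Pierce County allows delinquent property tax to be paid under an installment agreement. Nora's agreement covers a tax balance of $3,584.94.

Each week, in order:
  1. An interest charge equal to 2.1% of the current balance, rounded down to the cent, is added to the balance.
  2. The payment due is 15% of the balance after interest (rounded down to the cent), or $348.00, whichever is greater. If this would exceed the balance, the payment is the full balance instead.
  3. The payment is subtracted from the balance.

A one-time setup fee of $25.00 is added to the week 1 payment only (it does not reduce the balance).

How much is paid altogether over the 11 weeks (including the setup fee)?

Week 1: opening $3,584.94; interest $75.28 → $3,660.22; payment $549.03 (+ $25.00 fee); balance $3,111.19
Week 2: opening $3,111.19; interest $65.33 → $3,176.52; payment $476.47; balance $2,700.05
Week 3: opening $2,700.05; interest $56.70 → $2,756.75; payment $413.51; balance $2,343.24
Week 4: opening $2,343.24; interest $49.20 → $2,392.44; payment $358.86; balance $2,033.58
Week 5: opening $2,033.58; interest $42.70 → $2,076.28; payment $348.00; balance $1,728.28
Week 6: opening $1,728.28; interest $36.29 → $1,764.57; payment $348.00; balance $1,416.57
Week 7: opening $1,416.57; interest $29.74 → $1,446.31; payment $348.00; balance $1,098.31
Week 8: opening $1,098.31; interest $23.06 → $1,121.37; payment $348.00; balance $773.37
Week 9: opening $773.37; interest $16.24 → $789.61; payment $348.00; balance $441.61
Week 10: opening $441.61; interest $9.27 → $450.88; payment $348.00; balance $102.88
Week 11: opening $102.88; interest $2.16 → $105.04; payment $105.04; balance $0.00
Total paid: $4,015.91

$4,015.91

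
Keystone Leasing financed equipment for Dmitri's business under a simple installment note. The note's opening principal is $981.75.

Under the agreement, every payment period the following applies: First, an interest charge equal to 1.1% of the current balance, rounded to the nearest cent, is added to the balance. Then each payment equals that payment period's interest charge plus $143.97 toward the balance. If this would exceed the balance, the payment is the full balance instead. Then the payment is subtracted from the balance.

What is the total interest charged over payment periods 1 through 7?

$42.34

# | Opening | Interest | Payment | End bal
1 | $981.75 | $10.80 | $154.77 | $837.78
2 | $837.78 | $9.22 | $153.19 | $693.81
3 | $693.81 | $7.63 | $151.60 | $549.84
4 | $549.84 | $6.05 | $150.02 | $405.87
5 | $405.87 | $4.46 | $148.43 | $261.90
6 | $261.90 | $2.88 | $146.85 | $117.93
7 | $117.93 | $1.30 | $119.23 | $0.00
Total interest: $10.80 + $9.22 + $7.63 + $6.05 + $4.46 + $2.88 + $1.30 = $42.34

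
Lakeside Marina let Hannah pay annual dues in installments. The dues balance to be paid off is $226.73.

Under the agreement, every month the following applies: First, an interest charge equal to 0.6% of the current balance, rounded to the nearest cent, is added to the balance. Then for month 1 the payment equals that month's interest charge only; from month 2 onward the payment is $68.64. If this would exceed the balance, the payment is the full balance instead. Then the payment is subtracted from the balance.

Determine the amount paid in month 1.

Month 1: $226.73 +$1.36 interest = $228.09; pay $1.36 → $226.73

$1.36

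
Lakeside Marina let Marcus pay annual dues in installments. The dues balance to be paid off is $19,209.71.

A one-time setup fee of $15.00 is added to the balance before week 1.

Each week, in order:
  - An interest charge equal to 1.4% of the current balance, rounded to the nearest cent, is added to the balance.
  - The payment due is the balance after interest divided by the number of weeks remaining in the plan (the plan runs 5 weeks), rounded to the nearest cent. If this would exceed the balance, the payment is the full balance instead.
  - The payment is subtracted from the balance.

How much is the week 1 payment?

# | Opening | Interest | Payment | End bal
1 | $19,224.71 | $269.15 | $3,898.77 | $15,595.09

$3,898.77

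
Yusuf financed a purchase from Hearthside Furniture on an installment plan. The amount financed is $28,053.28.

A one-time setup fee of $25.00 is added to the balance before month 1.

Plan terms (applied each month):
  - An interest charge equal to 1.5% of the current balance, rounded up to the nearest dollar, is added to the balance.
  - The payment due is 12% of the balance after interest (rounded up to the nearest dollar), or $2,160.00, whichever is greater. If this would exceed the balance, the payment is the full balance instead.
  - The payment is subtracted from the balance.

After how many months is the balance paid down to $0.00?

13

Month 1: opening $28,078.28; interest $422.00 → $28,500.28; payment $3,421.00; balance $25,079.28
Month 2: opening $25,079.28; interest $377.00 → $25,456.28; payment $3,055.00; balance $22,401.28
Month 3: opening $22,401.28; interest $337.00 → $22,738.28; payment $2,729.00; balance $20,009.28
Month 4: opening $20,009.28; interest $301.00 → $20,310.28; payment $2,438.00; balance $17,872.28
Month 5: opening $17,872.28; interest $269.00 → $18,141.28; payment $2,177.00; balance $15,964.28
Month 6: opening $15,964.28; interest $240.00 → $16,204.28; payment $2,160.00; balance $14,044.28
Month 7: opening $14,044.28; interest $211.00 → $14,255.28; payment $2,160.00; balance $12,095.28
Month 8: opening $12,095.28; interest $182.00 → $12,277.28; payment $2,160.00; balance $10,117.28
Month 9: opening $10,117.28; interest $152.00 → $10,269.28; payment $2,160.00; balance $8,109.28
Month 10: opening $8,109.28; interest $122.00 → $8,231.28; payment $2,160.00; balance $6,071.28
Month 11: opening $6,071.28; interest $92.00 → $6,163.28; payment $2,160.00; balance $4,003.28
Month 12: opening $4,003.28; interest $61.00 → $4,064.28; payment $2,160.00; balance $1,904.28
Month 13: opening $1,904.28; interest $29.00 → $1,933.28; payment $1,933.28; balance $0.00
Balance reaches $0.00 in month 13.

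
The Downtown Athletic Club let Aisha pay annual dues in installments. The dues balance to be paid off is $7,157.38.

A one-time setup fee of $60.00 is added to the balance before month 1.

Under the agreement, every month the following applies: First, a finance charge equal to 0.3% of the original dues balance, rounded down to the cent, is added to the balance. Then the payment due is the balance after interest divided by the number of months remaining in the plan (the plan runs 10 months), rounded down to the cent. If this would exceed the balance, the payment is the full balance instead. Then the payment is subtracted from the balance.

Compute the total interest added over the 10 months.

Month 1: $7,217.38 +$21.47 interest = $7,238.85; pay $723.88 → $6,514.97
Month 2: $6,514.97 +$21.47 interest = $6,536.44; pay $726.27 → $5,810.17
Month 3: $5,810.17 +$21.47 interest = $5,831.64; pay $728.95 → $5,102.69
Month 4: $5,102.69 +$21.47 interest = $5,124.16; pay $732.02 → $4,392.14
Month 5: $4,392.14 +$21.47 interest = $4,413.61; pay $735.60 → $3,678.01
Month 6: $3,678.01 +$21.47 interest = $3,699.48; pay $739.89 → $2,959.59
Month 7: $2,959.59 +$21.47 interest = $2,981.06; pay $745.26 → $2,235.80
Month 8: $2,235.80 +$21.47 interest = $2,257.27; pay $752.42 → $1,504.85
Month 9: $1,504.85 +$21.47 interest = $1,526.32; pay $763.16 → $763.16
Month 10: $763.16 +$21.47 interest = $784.63; pay $784.63 → $0.00
Total interest: $21.47 + $21.47 + $21.47 + $21.47 + $21.47 + $21.47 + $21.47 + $21.47 + $21.47 + $21.47 = $214.70

$214.70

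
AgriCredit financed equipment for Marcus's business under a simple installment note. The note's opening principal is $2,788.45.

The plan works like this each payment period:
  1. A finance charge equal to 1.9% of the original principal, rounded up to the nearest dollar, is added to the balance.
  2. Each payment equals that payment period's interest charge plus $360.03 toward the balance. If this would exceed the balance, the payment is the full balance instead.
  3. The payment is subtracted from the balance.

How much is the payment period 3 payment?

Payment period 1: $2,788.45 +$53.00 interest = $2,841.45; pay $413.03 → $2,428.42
Payment period 2: $2,428.42 +$53.00 interest = $2,481.42; pay $413.03 → $2,068.39
Payment period 3: $2,068.39 +$53.00 interest = $2,121.39; pay $413.03 → $1,708.36

$413.03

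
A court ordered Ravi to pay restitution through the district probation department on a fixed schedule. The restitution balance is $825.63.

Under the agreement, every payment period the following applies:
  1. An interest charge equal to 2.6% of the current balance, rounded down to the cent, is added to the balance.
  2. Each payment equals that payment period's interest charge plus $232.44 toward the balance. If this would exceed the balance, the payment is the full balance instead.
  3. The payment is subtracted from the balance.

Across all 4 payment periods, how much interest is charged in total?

Payment period 1: opening $825.63; interest $21.46 → $847.09; payment $253.90; balance $593.19
Payment period 2: opening $593.19; interest $15.42 → $608.61; payment $247.86; balance $360.75
Payment period 3: opening $360.75; interest $9.37 → $370.12; payment $241.81; balance $128.31
Payment period 4: opening $128.31; interest $3.33 → $131.64; payment $131.64; balance $0.00
Total interest: $21.46 + $15.42 + $9.37 + $3.33 = $49.58

$49.58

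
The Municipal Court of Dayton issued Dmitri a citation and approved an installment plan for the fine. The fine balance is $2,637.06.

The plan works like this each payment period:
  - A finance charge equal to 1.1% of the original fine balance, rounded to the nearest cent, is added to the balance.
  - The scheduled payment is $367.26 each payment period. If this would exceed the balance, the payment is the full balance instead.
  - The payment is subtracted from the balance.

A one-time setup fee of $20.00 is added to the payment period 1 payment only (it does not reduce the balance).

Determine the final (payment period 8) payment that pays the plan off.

$298.32

# | Opening | Interest | Payment | Fee | End bal
1 | $2,637.06 | $29.01 | $367.26 | $20.00 | $2,298.81
2 | $2,298.81 | $29.01 | $367.26 | — | $1,960.56
3 | $1,960.56 | $29.01 | $367.26 | — | $1,622.31
4 | $1,622.31 | $29.01 | $367.26 | — | $1,284.06
5 | $1,284.06 | $29.01 | $367.26 | — | $945.81
6 | $945.81 | $29.01 | $367.26 | — | $607.56
7 | $607.56 | $29.01 | $367.26 | — | $269.31
8 | $269.31 | $29.01 | $298.32 | — | $0.00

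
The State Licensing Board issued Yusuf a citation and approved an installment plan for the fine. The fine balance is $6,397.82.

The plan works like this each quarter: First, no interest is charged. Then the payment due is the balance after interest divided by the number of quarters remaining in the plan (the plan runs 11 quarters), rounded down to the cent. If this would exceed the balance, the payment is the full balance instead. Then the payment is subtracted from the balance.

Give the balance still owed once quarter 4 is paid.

Quarter 1: opening $6,397.82; payment $581.62; balance $5,816.20
Quarter 2: opening $5,816.20; payment $581.62; balance $5,234.58
Quarter 3: opening $5,234.58; payment $581.62; balance $4,652.96
Quarter 4: opening $4,652.96; payment $581.62; balance $4,071.34

$4,071.34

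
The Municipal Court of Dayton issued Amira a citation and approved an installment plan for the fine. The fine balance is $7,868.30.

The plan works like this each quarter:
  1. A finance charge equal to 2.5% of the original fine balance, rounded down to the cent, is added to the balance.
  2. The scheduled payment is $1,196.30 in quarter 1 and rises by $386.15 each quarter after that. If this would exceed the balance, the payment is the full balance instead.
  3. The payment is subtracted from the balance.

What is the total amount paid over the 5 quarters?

$8,851.80

Quarter 1: $7,868.30 +$196.70 interest = $8,065.00; pay $1,196.30 → $6,868.70
Quarter 2: $6,868.70 +$196.70 interest = $7,065.40; pay $1,582.45 → $5,482.95
Quarter 3: $5,482.95 +$196.70 interest = $5,679.65; pay $1,968.60 → $3,711.05
Quarter 4: $3,711.05 +$196.70 interest = $3,907.75; pay $2,354.75 → $1,553.00
Quarter 5: $1,553.00 +$196.70 interest = $1,749.70; pay $1,749.70 → $0.00
Total paid: $8,851.80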